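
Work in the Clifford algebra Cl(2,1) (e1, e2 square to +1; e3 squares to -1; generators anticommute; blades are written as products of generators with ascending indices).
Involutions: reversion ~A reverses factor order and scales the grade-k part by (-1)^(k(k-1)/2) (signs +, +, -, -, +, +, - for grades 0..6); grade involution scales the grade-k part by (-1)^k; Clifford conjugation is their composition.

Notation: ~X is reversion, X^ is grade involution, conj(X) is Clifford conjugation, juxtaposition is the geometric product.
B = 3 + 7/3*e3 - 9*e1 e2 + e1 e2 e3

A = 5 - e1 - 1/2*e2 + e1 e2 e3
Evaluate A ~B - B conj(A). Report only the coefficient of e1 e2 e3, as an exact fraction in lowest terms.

first term: 14 + 3/2*e1 - 21/2*e2 + 8/3*e3 + 128/3*e1 e2 - 17/6*e1 e3 - 1/6*e2 e3 - 2*e1 e2 e3
second term: 16 - 3/2*e1 + 21/2*e2 + 62/3*e3 - 142/3*e1 e2 - 17/6*e1 e3 - 1/6*e2 e3 + 8*e1 e2 e3
Answer: -10


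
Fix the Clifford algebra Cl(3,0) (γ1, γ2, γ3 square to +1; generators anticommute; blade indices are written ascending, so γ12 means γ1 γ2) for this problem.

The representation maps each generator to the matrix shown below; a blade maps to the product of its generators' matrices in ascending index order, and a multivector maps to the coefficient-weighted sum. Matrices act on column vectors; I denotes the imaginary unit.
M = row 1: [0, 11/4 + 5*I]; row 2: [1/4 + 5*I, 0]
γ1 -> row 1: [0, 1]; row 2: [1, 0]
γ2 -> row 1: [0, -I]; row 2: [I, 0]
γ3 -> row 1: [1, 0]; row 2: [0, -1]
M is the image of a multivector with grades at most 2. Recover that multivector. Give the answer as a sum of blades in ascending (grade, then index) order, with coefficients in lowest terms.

Method: 1, rho(γ1), rho(γ2), rho(γ3) form a trace-orthogonal basis of the 2x2 complex matrices (tr(X Y) = 2 if X = Y, else 0), so M = m0*1 + m1*rho(γ1) + m2*rho(γ2) + m3*rho(γ3) with m0 = tr(M)/2 = 0, m1 = tr(M rho(γ1))/2 = 3/2 + 5*I, m2 = tr(M rho(γ2))/2 = 5*I/4, m3 = tr(M rho(γ3))/2 = 0.
Multiplying table entries, the bivector images are rho(γ12) = I*rho(γ3), rho(γ13) = -I*rho(γ2), rho(γ23) = I*rho(γ1); with real blade coefficients the real parts of m0..m3 are the coefficients of 1, γ1, γ2, γ3 and the imaginary parts give the bivectors (γ23: Im m1, γ13: -Im m2, γ12: Im m3).
Answer: 3/2*γ1 - 5/4*γ13 + 5*γ23


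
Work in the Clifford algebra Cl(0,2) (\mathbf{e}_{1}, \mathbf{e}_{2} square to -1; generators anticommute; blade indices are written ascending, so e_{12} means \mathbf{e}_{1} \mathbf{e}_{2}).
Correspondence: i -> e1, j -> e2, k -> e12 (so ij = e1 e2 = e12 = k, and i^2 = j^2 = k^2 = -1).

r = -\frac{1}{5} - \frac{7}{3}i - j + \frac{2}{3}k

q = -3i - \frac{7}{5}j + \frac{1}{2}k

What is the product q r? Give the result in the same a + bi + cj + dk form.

In blades: q = -3 e_{1} - \frac{7}{5} e_{2} + \frac{1}{2} e_{12}, r = -\frac{1}{5} - \frac{7}{3} e_{1} - e_{2} + \frac{2}{3} e_{12}.
Distribute q over r term by term (generator squares from the signature, products reordered to ascending indices): (-3 e_{1})*r = -7 + \frac{3}{5} e_{1} + 2 e_{2} + 3 e_{12}; (-\frac{7}{5} e_{2})*r = -\frac{7}{5} - \frac{14}{15} e_{1} + \frac{7}{25} e_{2} - \frac{49}{15} e_{12}; (\frac{1}{2} e_{12})*r = -\frac{1}{3} + \frac{1}{2} e_{1} - \frac{7}{6} e_{2} - \frac{1}{10} e_{12}.
Sum: -\frac{131}{15} + \frac{1}{6} e_{1} + \frac{167}{150} e_{2} - \frac{11}{30} e_{12}; translating back through the correspondence:
Answer: -\frac{131}{15} + \frac{1}{6}i + \frac{167}{150}j - \frac{11}{30}k


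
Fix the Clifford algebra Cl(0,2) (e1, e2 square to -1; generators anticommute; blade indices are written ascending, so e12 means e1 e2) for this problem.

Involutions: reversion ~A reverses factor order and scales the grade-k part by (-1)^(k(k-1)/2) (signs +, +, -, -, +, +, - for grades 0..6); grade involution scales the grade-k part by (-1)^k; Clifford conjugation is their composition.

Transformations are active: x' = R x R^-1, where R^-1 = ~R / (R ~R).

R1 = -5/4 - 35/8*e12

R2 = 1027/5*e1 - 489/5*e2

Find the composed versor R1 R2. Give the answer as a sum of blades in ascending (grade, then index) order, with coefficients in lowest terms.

Distribute over the terms of R1 (each basis-blade product reordered to ascending indices, repeated generators contracted through their squares):
(-5/4) R2 = -1027/4*e1 + 489/4*e2
(-35/8*e12) R2 = -3423/8*e1 - 7189/8*e2
Summing the partial products and collecting blades:
Answer: -5477/8*e1 - 6211/8*e2


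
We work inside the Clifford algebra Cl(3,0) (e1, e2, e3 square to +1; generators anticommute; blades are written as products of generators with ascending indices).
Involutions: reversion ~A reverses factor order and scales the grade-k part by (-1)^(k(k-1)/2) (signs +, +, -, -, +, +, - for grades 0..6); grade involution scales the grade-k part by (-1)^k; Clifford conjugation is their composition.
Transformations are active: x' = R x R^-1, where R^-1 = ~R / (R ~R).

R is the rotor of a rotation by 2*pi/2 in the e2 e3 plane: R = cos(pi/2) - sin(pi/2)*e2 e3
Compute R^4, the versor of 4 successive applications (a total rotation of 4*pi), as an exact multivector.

Rotor phase runs at HALF the rotation angle; powers of one rotor simply add phase, so after 4 steps in e2 e3 the phase is 4*pi/2 = 2*pi and R^4 = cos(2*pi) - sin(2*pi)*e2 e3.
cos(2*pi) = 1 and sin(2*pi) = 0, so R^4 = 1. The total rotation 4*pi is 2 full turns, so every vector returns to itself, yet the rotor is +1, back on the identity sheet (an even number of 2*pi turns).
Answer: 1


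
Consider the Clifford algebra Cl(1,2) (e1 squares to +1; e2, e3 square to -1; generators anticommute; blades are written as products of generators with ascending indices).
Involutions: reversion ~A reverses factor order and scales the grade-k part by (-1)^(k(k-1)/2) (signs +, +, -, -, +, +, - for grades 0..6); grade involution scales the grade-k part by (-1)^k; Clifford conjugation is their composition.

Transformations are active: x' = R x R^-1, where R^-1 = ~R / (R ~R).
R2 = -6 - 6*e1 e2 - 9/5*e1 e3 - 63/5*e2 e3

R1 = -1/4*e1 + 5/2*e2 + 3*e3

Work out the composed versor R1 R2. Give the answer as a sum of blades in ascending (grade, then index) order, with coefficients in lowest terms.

Distribute over the terms of R1 (each basis-blade product reordered to ascending indices, repeated generators contracted through their squares):
(-1/4*e1) R2 = 3/2*e1 + 3/2*e2 + 9/20*e3 + 63/20*e1 e2 e3
(5/2*e2) R2 = -15*e1 - 15*e2 + 63/2*e3 + 9/2*e1 e2 e3
(3*e3) R2 = -27/5*e1 - 189/5*e2 - 18*e3 - 18*e1 e2 e3
Summing the partial products and collecting blades:
Answer: -189/10*e1 - 513/10*e2 + 279/20*e3 - 207/20*e1 e2 e3


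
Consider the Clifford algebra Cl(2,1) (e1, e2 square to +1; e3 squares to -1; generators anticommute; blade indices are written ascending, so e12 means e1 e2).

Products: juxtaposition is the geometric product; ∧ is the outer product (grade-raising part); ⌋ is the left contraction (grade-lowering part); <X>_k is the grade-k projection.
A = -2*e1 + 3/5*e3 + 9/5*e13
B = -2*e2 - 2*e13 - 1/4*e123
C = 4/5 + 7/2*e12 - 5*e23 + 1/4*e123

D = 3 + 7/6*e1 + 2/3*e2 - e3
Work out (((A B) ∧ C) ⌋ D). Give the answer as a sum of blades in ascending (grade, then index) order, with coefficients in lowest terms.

step 1: -18/5 - 6/5*e1 + 9/20*e2 + 4*e3 + 83/20*e12 + 17/10*e23 + 18/5*e123
step 2: -72/25 - 24/25*e1 + 9/25*e2 + 16/5*e3 - 232/25*e12 + 484/25*e23 + 1099/50*e123
step 3: -158/25 - 84/25*e1 - 48/25*e2 + 72/25*e3
Answer: -158/25 - 84/25*e1 - 48/25*e2 + 72/25*e3


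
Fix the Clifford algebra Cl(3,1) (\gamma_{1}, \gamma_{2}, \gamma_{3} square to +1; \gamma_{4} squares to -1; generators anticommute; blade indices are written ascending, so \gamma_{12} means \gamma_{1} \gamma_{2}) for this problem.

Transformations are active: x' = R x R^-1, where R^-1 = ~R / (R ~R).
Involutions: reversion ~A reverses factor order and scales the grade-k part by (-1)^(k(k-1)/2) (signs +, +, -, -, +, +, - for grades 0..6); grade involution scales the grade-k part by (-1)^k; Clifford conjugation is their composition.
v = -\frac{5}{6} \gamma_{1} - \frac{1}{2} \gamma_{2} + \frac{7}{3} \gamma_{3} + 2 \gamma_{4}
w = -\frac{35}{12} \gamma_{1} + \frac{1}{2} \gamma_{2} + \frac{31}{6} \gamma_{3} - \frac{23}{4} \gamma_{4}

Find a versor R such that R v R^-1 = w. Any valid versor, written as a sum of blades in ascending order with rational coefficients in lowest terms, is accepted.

Sketch: the shared square \frac{43}{18} makes R = v + w = -\frac{15}{4} \gamma_{1} + \frac{15}{2} \gamma_{3} - \frac{15}{4} \gamma_{4} the natural versor; its sandwich fixes that direction, negates (v - w)/2, and sends v to w.
Answer: -\frac{15}{4} \gamma_{1} + \frac{15}{2} \gamma_{3} - \frac{15}{4} \gamma_{4}


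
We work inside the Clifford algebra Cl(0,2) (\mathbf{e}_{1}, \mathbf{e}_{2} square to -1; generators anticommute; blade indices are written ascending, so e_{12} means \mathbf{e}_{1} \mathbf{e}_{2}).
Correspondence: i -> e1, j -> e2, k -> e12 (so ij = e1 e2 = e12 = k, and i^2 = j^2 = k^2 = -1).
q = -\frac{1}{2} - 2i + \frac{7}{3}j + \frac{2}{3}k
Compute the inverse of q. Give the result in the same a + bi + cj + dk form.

In blades: q = -\frac{1}{2} - 2 e_{1} + \frac{7}{3} e_{2} + \frac{2}{3} e_{12}.
With qbar = -\frac{1}{2} + 2 e_{1} - \frac{7}{3} e_{2} - \frac{2}{3} e_{12} (scalar fixed, mapped units negated), q qbar = \frac{365}{36} (the sum of squared coefficients), so q^-1 = qbar / (\frac{365}{36}) = -\frac{18}{365} + \frac{72}{365} e_{1} - \frac{84}{365} e_{2} - \frac{24}{365} e_{12}; translating back:
Answer: -\frac{18}{365} + \frac{72}{365}i - \frac{84}{365}j - \frac{24}{365}k


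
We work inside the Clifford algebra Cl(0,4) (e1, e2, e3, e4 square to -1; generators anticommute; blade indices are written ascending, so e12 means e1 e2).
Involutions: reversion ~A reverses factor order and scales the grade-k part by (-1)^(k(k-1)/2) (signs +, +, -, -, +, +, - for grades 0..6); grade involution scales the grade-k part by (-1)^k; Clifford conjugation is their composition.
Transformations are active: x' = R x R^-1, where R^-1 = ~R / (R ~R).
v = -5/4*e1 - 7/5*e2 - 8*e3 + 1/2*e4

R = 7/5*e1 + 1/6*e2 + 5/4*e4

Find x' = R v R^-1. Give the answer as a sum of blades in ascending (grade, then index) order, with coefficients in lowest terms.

~R = 7/5*e1 + 1/6*e2 + 5/4*e4, and R ~R = -12781/3600, so R^-1 = ~R / (-12781/3600).
R v = 163/120 - 1051/600*e12 - 56/5*e13 + 181/80*e14 - 4/3*e23 + 11/6*e24 + 10*e34
Answer: 9137/51124*e1 + 81317/63905*e2 + 8*e3 - 37231/25562*e4


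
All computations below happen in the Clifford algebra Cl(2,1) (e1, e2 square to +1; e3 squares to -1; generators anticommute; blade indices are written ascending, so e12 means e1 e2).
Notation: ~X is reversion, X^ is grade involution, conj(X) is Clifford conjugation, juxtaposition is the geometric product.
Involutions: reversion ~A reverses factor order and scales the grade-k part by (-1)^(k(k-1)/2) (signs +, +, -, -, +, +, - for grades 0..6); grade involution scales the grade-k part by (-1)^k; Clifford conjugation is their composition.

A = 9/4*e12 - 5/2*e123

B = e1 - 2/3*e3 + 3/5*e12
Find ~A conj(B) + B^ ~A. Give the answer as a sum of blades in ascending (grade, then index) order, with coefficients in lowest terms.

first term: -27/20 - 9/4*e2 + 3/2*e3 - 5/3*e12 - 5/2*e23 - 3/2*e123
second term: 27/20 + 9/4*e2 - 3/2*e3 - 5/3*e12 - 5/2*e23 - 3/2*e123
Answer: -10/3*e12 - 5*e23 - 3*e123


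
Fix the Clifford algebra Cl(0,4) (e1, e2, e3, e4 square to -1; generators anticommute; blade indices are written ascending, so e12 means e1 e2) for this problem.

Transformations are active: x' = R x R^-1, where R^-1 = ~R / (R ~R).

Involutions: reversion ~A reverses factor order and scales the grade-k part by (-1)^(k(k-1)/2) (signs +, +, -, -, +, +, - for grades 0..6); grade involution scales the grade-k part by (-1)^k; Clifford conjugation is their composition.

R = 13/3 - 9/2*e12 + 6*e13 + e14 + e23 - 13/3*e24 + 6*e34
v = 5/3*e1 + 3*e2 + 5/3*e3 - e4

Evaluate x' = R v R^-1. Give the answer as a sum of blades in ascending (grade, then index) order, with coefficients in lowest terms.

~R = 13/3 + 9/2*e12 - 6*e13 - e14 - e23 + 13/3*e24 - 6*e34, and R ~R = 4745/36, so R^-1 = ~R / (4745/36).
R v = 211/18*e1 - 1/2*e2 + 236/9*e3 - 17/3*e4 - 143/6*e123 - 103/18*e124 + 7/3*e134 + 218/9*e234
Answer: -9521/14235*e1 + 6781/4745*e2 + 46153/14235*e3 + 7583/4745*e4


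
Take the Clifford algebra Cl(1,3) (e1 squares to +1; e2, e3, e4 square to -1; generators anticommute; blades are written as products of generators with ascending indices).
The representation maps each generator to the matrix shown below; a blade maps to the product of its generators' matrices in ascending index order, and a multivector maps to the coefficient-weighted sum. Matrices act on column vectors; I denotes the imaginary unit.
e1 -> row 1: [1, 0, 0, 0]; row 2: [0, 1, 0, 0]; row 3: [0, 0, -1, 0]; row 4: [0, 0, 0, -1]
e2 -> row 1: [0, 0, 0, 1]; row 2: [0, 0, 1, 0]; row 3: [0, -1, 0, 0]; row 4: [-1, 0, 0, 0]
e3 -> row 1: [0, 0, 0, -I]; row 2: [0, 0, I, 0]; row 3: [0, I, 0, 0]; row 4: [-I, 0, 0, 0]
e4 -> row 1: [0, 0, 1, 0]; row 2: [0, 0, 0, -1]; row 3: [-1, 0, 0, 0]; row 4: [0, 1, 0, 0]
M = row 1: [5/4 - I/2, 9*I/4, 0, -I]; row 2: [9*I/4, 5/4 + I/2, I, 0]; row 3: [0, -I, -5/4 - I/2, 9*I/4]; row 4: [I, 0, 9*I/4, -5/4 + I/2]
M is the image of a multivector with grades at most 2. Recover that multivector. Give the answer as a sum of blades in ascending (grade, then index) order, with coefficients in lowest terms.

Method: the blade images are trace-orthogonal — tr(rho(e_A) rho(e_B)^-1) = 4 if A = B and 0 otherwise — and rho(e_A)^-1 = (e_A)^2 * rho(e_A) with (e_A)^2 = +1 or -1, so the coefficient of e_A in the preimage is (e_A)^2 * tr(M rho(e_A))/4.
Nonzero projections over blades of grade <= 2: e1: (e1)^2 = +1, tr(M rho(e1)) = 5, coefficient 5/4; e1 e3: (e1 e3)^2 = +1, tr(M rho(e1 e3)) = 4, coefficient 1; e2 e3: (e2 e3)^2 = -1, tr(M rho(e2 e3)) = -2, coefficient 1/2; e3 e4: (e3 e4)^2 = -1, tr(M rho(e3 e4)) = 9, coefficient -9/4. Every other blade of grade <= 2 projects to 0.
Answer: 5/4*e1 + e1 e3 + 1/2*e2 e3 - 9/4*e3 e4


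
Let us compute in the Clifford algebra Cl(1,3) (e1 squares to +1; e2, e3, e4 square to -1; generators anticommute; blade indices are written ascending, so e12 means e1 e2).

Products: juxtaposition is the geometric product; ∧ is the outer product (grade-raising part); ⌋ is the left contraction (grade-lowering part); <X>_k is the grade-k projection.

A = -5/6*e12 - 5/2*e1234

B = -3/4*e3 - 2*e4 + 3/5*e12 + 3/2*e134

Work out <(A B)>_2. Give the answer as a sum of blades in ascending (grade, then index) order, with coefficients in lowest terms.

step 1: -1/2 - 15/4*e2 - 3/2*e34 - 35/8*e123 + 85/24*e124 + 5/4*e234
step 2: -3/2*e34
Answer: -3/2*e34


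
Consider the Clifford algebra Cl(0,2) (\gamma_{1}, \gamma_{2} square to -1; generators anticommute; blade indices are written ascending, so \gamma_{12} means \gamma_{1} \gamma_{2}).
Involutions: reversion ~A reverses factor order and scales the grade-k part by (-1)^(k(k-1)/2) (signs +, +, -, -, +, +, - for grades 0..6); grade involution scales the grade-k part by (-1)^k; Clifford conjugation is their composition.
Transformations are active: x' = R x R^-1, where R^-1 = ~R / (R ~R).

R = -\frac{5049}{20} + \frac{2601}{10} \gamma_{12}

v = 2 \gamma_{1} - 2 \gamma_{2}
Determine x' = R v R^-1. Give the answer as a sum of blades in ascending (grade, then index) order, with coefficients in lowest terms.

~R = -\frac{5049}{20} - \frac{2601}{10} \gamma_{12}, and R ~R = \frac{10510641}{80}, so R^-1 = ~R / (\frac{10510641}{80}).
R v = \frac{153}{10} \gamma_{1} + \frac{10251}{10} \gamma_{2}
Answer: -\frac{4622}{2245} \gamma_{1} - \frac{4354}{2245} \gamma_{2}


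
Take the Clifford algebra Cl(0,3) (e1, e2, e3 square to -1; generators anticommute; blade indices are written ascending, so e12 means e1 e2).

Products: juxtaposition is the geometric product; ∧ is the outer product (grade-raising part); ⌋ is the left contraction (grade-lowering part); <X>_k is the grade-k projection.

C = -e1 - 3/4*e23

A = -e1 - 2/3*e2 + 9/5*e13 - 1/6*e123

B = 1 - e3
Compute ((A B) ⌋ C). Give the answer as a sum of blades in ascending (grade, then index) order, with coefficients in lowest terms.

step 1: 4/5*e1 - 2/3*e2 - 1/6*e12 + 14/5*e13 + 2/3*e23 - 1/6*e123
step 2: 13/10 - 1/2*e3
Answer: 13/10 - 1/2*e3


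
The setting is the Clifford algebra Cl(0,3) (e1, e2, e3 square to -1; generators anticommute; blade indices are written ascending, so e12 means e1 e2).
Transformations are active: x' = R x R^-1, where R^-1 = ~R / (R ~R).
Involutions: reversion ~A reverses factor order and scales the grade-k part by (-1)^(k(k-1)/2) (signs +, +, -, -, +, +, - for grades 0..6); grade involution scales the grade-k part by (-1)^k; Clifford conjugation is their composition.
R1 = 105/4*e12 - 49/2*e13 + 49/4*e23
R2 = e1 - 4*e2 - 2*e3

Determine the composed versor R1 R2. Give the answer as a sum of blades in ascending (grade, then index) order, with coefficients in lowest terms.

Distribute over the terms of R1 (each basis-blade product reordered to ascending indices, repeated generators contracted through their squares):
(105/4*e12) R2 = 105*e1 + 105/4*e2 - 105/2*e123
(-49/2*e13) R2 = -49*e1 - 49/2*e3 - 98*e123
(49/4*e23) R2 = 49/2*e2 - 49*e3 + 49/4*e123
Summing the partial products and collecting blades:
Answer: 56*e1 + 203/4*e2 - 147/2*e3 - 553/4*e123


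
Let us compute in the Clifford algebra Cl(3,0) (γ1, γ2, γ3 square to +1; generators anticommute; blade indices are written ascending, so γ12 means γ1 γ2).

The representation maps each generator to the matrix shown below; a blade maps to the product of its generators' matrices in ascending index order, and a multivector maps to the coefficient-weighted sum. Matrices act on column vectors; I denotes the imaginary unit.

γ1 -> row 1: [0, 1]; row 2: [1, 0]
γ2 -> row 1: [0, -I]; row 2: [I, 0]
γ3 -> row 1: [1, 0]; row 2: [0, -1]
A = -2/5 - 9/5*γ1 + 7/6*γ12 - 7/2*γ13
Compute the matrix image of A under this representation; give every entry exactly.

Bivector images (products of the table entries): rho(γ12) = rho(γ1)rho(γ2) = row 1: [I, 0]; row 2: [0, -I]; rho(γ13) = rho(γ1)rho(γ3) = row 1: [0, -1]; row 2: [1, 0].
M = (-2/5)*1 + (-9/5)*rho(γ1) + (7/6)*rho(γ12) + (-7/2)*rho(γ13), summed entrywise (1 is the identity matrix):
Answer: row 1: [-2/5 + 7*I/6, 17/10]; row 2: [-53/10, -2/5 - 7*I/6]


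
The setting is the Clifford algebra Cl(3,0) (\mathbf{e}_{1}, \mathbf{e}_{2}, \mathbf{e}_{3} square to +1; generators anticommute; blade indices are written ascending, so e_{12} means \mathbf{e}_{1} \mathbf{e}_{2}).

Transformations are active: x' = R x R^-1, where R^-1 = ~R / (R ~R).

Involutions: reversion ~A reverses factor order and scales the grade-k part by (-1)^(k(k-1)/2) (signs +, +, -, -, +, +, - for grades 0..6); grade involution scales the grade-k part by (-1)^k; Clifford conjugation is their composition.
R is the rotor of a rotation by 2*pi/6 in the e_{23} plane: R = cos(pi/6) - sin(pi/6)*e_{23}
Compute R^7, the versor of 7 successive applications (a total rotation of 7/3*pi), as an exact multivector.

The rotor phase is half the rotation angle and phases add under composition, so 7 steps in the e_{23} plane accumulate phase 7*(pi/6) = \frac{7 \pi}{6}: R^7 = cos(\frac{7 \pi}{6}) - sin(\frac{7 \pi}{6})*e_{23}.
cos(\frac{7 \pi}{6}) = - \frac{\sqrt{3}}{2} and sin(\frac{7 \pi}{6}) = - \frac{1}{2}, so R^7 = - \frac{\sqrt{3}}{2} + \frac{1}{2} e_{23}. The net rotation is 1/3*pi (after discarding 1 full turn, each of which contributes a factor -1 to the rotor); the rotor keeps the half-angle phase exactly.
Answer: - \frac{\sqrt{3}}{2} + \frac{1}{2} e_{23}


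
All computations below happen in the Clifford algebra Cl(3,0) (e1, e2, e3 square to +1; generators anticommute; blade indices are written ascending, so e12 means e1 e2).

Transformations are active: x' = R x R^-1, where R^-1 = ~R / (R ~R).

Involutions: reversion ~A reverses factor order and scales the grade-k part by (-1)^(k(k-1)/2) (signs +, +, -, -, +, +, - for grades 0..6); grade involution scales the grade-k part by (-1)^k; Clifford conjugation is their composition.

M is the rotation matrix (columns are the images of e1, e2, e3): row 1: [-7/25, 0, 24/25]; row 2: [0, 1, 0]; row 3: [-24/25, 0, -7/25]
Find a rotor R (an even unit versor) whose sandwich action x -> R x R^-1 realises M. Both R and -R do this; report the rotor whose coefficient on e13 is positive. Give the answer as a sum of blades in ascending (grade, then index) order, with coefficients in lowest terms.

Method: write R = a + b12*e12 + b13*e13 + b23*e23 with a^2 + b12^2 + b13^2 + b23^2 = 1 (so R^-1 = ~R). Expanding the columns R e_j ~R gives tr M = 4a^2 - 1 and, from the antisymmetric part, M21 - M12 = -4a*b12, M13 - M31 = 4a*b13, M32 - M23 = -4a*b23.
Here tr M = 11/25, so a^2 = (1 + tr M)/4 = 9/25 and a = ±3/5. Taking a = 3/5: M21 - M12 = 0, M13 - M31 = 48/25, M32 - M23 = 0, giving b12 = 0, b13 = 4/5, b23 = 0, i.e. R = 3/5 + 4/5*e13.
Its e13 coefficient is already positive.
Answer: 3/5 + 4/5*e13. Why the constraint matters: R and -R act identically through the sandwich — M has trace 11/25 either way — so only the sign condition on e13 picks one of the two preimages.


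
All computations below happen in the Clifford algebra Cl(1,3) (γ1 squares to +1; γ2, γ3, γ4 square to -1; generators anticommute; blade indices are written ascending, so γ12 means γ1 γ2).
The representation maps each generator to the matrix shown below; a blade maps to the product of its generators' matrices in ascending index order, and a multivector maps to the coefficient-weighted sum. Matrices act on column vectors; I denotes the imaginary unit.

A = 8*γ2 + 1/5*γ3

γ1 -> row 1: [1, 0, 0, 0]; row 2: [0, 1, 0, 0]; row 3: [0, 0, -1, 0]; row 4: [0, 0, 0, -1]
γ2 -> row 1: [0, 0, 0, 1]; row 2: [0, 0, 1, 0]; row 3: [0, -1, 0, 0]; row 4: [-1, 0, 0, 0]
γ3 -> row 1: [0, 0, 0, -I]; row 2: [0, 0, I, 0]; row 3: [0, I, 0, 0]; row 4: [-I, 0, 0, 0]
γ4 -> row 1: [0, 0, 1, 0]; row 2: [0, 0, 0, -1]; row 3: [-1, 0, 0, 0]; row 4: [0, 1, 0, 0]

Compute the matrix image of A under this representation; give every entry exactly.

M = (8)*rho(γ2) + (1/5)*rho(γ3), summed entrywise:
Answer: row 1: [0, 0, 0, 8 - I/5]; row 2: [0, 0, 8 + I/5, 0]; row 3: [0, -8 + I/5, 0, 0]; row 4: [-8 - I/5, 0, 0, 0]


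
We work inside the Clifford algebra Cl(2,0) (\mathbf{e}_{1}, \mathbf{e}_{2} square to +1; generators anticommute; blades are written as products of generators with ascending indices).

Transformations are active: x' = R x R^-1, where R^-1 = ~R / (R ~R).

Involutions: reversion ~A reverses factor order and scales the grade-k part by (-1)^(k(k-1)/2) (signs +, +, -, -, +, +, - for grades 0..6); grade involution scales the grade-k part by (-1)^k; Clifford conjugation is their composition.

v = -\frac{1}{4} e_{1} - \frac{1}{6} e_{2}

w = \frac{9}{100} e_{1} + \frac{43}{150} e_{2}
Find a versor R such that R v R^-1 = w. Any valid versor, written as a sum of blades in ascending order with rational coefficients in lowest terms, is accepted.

Sketch: the shared square \frac{13}{144} makes R = v + w = -\frac{4}{25} e_{1} + \frac{3}{25} e_{2} the natural versor; its sandwich fixes that direction, negates (v - w)/2, and sends v to w.
Answer: -\frac{4}{25} e_{1} + \frac{3}{25} e_{2}


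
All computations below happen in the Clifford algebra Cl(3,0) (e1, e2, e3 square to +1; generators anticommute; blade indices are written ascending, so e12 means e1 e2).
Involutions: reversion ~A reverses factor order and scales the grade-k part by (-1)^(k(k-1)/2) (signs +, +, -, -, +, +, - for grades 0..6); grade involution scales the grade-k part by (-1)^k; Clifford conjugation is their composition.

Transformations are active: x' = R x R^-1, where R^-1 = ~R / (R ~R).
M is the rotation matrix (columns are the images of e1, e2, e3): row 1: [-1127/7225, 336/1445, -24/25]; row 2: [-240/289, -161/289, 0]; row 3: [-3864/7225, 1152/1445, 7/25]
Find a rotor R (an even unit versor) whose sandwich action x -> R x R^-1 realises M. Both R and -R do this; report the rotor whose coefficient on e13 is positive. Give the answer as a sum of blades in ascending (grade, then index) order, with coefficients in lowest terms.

Method: write R = a + b12*e12 + b13*e13 + b23*e23 with a^2 + b12^2 + b13^2 + b23^2 = 1 (so R^-1 = ~R). Expanding the columns R e_j ~R gives tr M = 4a^2 - 1 and, from the antisymmetric part, M21 - M12 = -4a*b12, M13 - M31 = 4a*b13, M32 - M23 = -4a*b23.
Here tr M = -3129/7225, so a^2 = (1 + tr M)/4 = 1024/7225 and a = ±32/85. Taking a = 32/85: M21 - M12 = -1536/1445, M13 - M31 = -3072/7225, M32 - M23 = 1152/1445, giving b12 = 12/17, b13 = -24/85, b23 = -9/17, i.e. R = 32/85 + 12/17*e12 - 24/85*e13 - 9/17*e23.
Its e13 coefficient is negative, so report the other preimage -R.
Answer: -32/85 - 12/17*e12 + 24/85*e13 + 9/17*e23. Sheet selection: the two-to-one cover makes ±R indistinguishable at the matrix level (trace -3129/7225), so uniqueness comes from the required sign on e13.


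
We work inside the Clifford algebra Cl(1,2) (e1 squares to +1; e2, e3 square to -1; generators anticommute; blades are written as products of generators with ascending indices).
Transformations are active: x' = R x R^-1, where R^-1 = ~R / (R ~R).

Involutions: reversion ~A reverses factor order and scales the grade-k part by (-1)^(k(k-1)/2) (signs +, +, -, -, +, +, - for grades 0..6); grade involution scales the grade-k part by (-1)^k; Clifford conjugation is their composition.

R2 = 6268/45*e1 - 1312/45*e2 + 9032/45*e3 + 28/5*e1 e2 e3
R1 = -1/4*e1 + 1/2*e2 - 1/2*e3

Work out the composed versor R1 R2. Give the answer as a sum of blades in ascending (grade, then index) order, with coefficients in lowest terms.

Distribute over the terms of R1 (each basis-blade product reordered to ascending indices, repeated generators contracted through their squares):
(-1/4*e1) R2 = -1567/45 + 328/45*e1 e2 - 2258/45*e1 e3 - 7/5*e2 e3
(1/2*e2) R2 = 656/45 - 3134/45*e1 e2 + 14/5*e1 e3 + 4516/45*e2 e3
(-1/2*e3) R2 = 4516/45 + 14/5*e1 e2 + 3134/45*e1 e3 - 656/45*e2 e3
Summing the partial products and collecting blades:
Answer: 721/9 - 536/9*e1 e2 + 334/15*e1 e3 + 3797/45*e2 e3


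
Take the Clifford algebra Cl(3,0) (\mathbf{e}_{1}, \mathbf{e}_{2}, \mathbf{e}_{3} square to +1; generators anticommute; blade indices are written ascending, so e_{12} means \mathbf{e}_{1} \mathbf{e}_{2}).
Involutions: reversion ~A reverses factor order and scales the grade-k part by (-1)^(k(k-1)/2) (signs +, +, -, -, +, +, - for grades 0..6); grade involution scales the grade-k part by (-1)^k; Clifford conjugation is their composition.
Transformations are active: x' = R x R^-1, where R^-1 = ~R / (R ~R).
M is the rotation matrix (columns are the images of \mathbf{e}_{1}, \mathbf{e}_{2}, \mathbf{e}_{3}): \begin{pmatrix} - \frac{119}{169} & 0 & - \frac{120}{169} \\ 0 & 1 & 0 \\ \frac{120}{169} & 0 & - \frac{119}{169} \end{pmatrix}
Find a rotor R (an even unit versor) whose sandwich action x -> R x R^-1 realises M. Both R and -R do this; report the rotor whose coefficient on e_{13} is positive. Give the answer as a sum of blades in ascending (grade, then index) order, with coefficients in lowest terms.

Method: write R = a + b12*e_{12} + b13*e_{13} + b23*e_{23} with a^2 + b12^2 + b13^2 + b23^2 = 1 (so R^-1 = ~R). Expanding the columns R e_j ~R gives tr M = 4a^2 - 1 and, from the antisymmetric part, M21 - M12 = -4a*b12, M13 - M31 = 4a*b13, M32 - M23 = -4a*b23.
Here tr M = -\frac{69}{169}, so a^2 = (1 + tr M)/4 = \frac{25}{169} and a = ±\frac{5}{13}. Taking a = \frac{5}{13}: M21 - M12 = 0, M13 - M31 = -\frac{240}{169}, M32 - M23 = 0, giving b12 = 0, b13 = -\frac{12}{13}, b23 = 0, i.e. R = \frac{5}{13} - \frac{12}{13} e_{13}.
Its e_{13} coefficient is negative, so report the other preimage -R.
Answer: -\frac{5}{13} + \frac{12}{13} e_{13}. Uniqueness: Spin(3) -> SO(3) maps R and -R to the same rotation of trace -\frac{69}{169}; fixing the sign of the e_{13} coefficient removes the ambiguity.


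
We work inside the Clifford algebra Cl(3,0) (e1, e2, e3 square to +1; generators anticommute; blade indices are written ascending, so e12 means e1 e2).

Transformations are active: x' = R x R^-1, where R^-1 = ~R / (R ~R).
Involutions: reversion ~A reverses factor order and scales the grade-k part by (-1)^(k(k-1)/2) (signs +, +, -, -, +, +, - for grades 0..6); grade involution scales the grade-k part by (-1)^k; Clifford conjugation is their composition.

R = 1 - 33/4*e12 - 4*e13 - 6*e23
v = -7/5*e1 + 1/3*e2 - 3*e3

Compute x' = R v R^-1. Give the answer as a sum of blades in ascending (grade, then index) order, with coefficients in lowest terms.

~R = 1 + 33/4*e12 + 4*e13 + 6*e23, and R ~R = 1937/16, so R^-1 = ~R / (1937/16).
R v = 157/20*e1 + 407/60*e2 - 33/5*e3 + 2069/60*e123
Answer: -18289/9685*e1 + 59779/29055*e2 - 17519/9685*e3


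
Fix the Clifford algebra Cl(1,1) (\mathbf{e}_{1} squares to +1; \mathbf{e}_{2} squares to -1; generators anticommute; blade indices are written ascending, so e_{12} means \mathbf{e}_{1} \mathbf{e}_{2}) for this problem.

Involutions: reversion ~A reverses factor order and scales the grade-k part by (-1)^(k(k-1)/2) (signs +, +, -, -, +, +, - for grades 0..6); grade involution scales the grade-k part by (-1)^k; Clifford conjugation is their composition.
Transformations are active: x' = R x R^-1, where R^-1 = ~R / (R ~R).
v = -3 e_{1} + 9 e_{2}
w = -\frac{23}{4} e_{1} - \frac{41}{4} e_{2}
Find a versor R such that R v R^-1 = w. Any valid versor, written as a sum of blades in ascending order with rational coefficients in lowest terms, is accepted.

Here q(v) = q(w) = -72; the classical choice R = v + w = -\frac{35}{4} e_{1} - \frac{5}{4} e_{2} then realises v -> w under the sandwich.
Answer: -\frac{35}{4} e_{1} - \frac{5}{4} e_{2}


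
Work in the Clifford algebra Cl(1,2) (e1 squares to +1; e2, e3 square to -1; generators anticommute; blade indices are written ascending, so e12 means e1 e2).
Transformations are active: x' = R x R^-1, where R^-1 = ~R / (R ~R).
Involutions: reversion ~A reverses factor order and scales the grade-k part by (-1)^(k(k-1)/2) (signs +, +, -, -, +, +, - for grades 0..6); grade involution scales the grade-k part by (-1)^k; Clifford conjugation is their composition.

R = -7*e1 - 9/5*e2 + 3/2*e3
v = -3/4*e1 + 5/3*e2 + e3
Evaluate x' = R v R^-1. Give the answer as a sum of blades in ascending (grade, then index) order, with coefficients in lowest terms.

~R = -7*e1 - 9/5*e2 + 3/2*e3, and R ~R = 4351/100, so R^-1 = ~R / (4351/100).
R v = 27/4 - 781/60*e12 - 47/8*e13 - 43/10*e23
Answer: -24747/17404*e1 - 29045/13053*e2 - 2326/4351*e3


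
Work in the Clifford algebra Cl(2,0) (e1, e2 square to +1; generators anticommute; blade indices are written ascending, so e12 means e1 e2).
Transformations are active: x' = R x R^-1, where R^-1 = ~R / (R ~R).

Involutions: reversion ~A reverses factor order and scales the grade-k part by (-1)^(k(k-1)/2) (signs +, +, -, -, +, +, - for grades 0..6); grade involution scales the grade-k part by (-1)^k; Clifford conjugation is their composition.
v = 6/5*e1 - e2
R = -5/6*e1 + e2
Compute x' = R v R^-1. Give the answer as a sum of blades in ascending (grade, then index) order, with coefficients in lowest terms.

~R = -5/6*e1 + e2, and R ~R = 61/36, so R^-1 = ~R / (61/36).
R v = -2 - 11/30*e12
Answer: 234/305*e1 - 83/61*e2


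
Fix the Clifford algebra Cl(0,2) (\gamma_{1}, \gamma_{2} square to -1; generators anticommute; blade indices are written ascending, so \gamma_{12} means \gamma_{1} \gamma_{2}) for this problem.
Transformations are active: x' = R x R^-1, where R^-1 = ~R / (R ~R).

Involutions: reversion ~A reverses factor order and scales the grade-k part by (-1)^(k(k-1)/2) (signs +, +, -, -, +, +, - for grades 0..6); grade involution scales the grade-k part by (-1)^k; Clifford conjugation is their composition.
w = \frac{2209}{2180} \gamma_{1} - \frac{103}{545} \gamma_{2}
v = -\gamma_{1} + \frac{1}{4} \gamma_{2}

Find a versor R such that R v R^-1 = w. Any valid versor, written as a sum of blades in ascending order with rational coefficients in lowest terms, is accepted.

Construction: equal norms (both -\frac{17}{16}) license R = v + w = \frac{29}{2180} \gamma_{1} + \frac{133}{2180} \gamma_{2} — nothing changes along that direction, while (v - w)/2 changes sign, so v maps onto w.
Answer: \frac{29}{2180} \gamma_{1} + \frac{133}{2180} \gamma_{2}


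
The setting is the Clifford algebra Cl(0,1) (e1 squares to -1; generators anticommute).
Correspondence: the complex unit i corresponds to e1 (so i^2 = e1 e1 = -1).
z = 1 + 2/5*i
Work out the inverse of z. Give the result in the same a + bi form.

In blades: z = 1 + 2/5*e1.
With qbar = 1 - 2/5*e1 (scalar fixed, mapped units negated), z qbar = 29/25 (the sum of squared coefficients), so z^-1 = qbar / (29/25) = 25/29 - 10/29*e1; translating back:
Answer: 25/29 - 10/29*i


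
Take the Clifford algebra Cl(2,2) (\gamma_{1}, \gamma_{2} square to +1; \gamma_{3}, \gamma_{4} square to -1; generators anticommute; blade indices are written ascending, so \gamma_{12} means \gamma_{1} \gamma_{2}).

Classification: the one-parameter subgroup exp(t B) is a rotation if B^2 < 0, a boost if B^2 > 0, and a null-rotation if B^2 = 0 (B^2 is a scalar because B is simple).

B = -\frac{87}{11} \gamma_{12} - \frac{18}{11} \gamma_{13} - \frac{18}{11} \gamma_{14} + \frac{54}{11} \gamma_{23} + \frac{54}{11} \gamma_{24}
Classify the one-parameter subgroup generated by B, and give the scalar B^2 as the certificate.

B^2 term by term: the squares give (-\frac{87}{11})^2*(\gamma_{12})^2 + (-\frac{18}{11})^2*(\gamma_{13})^2 + (-\frac{18}{11})^2*(\gamma_{14})^2 + (\frac{54}{11})^2*(\gamma_{23})^2 + (\frac{54}{11})^2*(\gamma_{24})^2 = \frac{7569}{121}*(-1) + \frac{324}{121}*(+1) + \frac{324}{121}*(+1) + \frac{2916}{121}*(+1) + \frac{2916}{121}*(+1) = -9 (each basis 2-blade squares to minus the product of its generators' squares); cross terms between blades sharing an index anticommute and cancel; the commuting (index-disjoint) pairs give grade-4 terms 2*c*c'*(blade product), which cancel blade by blade — \gamma_{1234}: \frac{1944}{121} - \frac{1944}{121} = 0 — confirming B is simple. So B^2 = -9.
Answer: rotation, certificate B^2 = -9. Certificate logic: -9 is a conjugation-invariant scalar, so its sign fixes rotation versus boost versus null-rotation outright.


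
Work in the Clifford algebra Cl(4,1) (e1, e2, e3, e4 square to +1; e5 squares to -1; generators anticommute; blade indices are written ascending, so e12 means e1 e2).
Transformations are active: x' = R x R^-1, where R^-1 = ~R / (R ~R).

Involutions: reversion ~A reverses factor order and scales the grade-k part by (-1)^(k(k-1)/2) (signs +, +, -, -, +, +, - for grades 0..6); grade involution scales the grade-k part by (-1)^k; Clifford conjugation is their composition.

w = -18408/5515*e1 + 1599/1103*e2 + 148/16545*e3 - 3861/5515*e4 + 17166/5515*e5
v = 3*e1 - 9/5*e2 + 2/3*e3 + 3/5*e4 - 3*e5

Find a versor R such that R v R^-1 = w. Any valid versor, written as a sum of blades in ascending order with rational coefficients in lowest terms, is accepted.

A norm check does it: q(v) = q(w) = 182/45, hence R = v + w = -1863/5515*e1 - 1932/5515*e2 + 3726/5515*e3 - 552/5515*e4 + 621/5515*e5 realises the map — parallel part kept, (v - w)/2 negated, v carried to w.
Answer: -1863/5515*e1 - 1932/5515*e2 + 3726/5515*e3 - 552/5515*e4 + 621/5515*e5


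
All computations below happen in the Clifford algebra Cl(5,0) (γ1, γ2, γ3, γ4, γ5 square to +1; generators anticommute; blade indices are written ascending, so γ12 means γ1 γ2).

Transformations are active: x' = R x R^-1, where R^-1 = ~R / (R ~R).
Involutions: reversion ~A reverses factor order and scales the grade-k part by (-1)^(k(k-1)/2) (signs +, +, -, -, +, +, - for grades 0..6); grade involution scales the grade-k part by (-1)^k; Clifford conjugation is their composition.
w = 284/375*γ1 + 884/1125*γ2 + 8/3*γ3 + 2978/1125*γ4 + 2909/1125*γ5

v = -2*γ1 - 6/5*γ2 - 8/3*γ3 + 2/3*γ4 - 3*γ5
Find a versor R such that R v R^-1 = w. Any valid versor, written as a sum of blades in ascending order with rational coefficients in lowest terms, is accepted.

Since q(v) = q(w) = 4949/225, the sum R = v + w = -466/375*γ1 - 466/1125*γ2 + 3728/1125*γ4 - 466/1125*γ5 does the job whenever invertible.
Answer: -466/375*γ1 - 466/1125*γ2 + 3728/1125*γ4 - 466/1125*γ5


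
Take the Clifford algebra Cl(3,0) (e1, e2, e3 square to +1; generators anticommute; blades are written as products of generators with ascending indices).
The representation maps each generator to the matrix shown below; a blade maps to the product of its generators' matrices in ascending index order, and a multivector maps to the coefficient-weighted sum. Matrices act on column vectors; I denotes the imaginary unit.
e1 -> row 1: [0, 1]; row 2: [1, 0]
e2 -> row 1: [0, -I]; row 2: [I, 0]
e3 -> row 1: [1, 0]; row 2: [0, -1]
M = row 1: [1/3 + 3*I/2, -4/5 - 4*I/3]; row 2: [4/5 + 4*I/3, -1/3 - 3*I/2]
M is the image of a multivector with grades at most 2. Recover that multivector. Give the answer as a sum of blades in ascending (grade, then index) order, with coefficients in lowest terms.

Method: 1, rho(e1), rho(e2), rho(e3) form a trace-orthogonal basis of the 2x2 complex matrices (tr(X Y) = 2 if X = Y, else 0), so M = m0*1 + m1*rho(e1) + m2*rho(e2) + m3*rho(e3) with m0 = tr(M)/2 = 0, m1 = tr(M rho(e1))/2 = 0, m2 = tr(M rho(e2))/2 = 4/3 - 4*I/5, m3 = tr(M rho(e3))/2 = 1/3 + 3*I/2.
Multiplying table entries, the bivector images are rho(e1 e2) = I*rho(e3), rho(e1 e3) = -I*rho(e2), rho(e2 e3) = I*rho(e1); with real blade coefficients the real parts of m0..m3 are the coefficients of 1, e1, e2, e3 and the imaginary parts give the bivectors (e2 e3: Im m1, e1 e3: -Im m2, e1 e2: Im m3).
Answer: 4/3*e2 + 1/3*e3 + 3/2*e1 e2 + 4/5*e1 e3


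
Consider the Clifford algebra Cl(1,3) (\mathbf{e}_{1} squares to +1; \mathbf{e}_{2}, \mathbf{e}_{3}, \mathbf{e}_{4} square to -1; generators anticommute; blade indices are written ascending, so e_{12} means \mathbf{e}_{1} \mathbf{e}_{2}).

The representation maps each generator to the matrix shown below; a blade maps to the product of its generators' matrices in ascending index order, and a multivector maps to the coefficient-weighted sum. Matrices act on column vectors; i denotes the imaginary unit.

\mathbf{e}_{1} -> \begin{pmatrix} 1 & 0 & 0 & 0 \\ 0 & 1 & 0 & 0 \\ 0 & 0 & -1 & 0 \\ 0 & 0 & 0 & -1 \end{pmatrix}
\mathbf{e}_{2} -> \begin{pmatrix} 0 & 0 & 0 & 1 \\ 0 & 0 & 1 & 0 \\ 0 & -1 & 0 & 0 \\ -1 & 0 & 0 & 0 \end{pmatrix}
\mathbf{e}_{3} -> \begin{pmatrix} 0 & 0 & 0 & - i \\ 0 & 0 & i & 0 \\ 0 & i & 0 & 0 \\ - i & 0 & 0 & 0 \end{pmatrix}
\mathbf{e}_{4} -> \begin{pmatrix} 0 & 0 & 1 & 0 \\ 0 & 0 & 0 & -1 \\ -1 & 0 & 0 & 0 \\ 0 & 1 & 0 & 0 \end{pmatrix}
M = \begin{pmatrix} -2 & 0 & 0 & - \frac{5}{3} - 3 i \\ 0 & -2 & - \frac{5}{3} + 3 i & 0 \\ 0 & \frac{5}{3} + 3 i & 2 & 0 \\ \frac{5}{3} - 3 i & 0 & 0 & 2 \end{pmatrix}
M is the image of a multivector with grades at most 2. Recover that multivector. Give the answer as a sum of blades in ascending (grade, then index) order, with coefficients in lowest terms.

Method: the blade images are trace-orthogonal — tr(rho(e_A) rho(e_B)^-1) = 4 if A = B and 0 otherwise — and rho(e_A)^-1 = (e_A)^2 * rho(e_A) with (e_A)^2 = +1 or -1, so the coefficient of e_A in the preimage is (e_A)^2 * tr(M rho(e_A))/4.
Nonzero projections over blades of grade <= 2: e_{1}: (e_{1})^2 = +1, tr(M rho(e_{1})) = -8, coefficient -2; e_{2}: (e_{2})^2 = -1, tr(M rho(e_{2})) = \frac{20}{3}, coefficient -\frac{5}{3}; e_{3}: (e_{3})^2 = -1, tr(M rho(e_{3})) = -12, coefficient 3. Every other blade of grade <= 2 projects to 0.
Answer: -2 e_{1} - \frac{5}{3} e_{2} + 3 e_{3}


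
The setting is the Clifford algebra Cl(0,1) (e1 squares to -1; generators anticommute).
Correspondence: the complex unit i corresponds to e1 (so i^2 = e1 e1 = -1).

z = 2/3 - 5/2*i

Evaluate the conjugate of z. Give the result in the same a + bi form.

In blades: z = 2/3 - 5/2*e1.
Conjugation here is Clifford conjugation: the scalar is fixed and the grade-1 and grade-2 blades all flip sign, giving 2/3 + 5/2*e1; translating back:
Answer: 2/3 + 5/2*i
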